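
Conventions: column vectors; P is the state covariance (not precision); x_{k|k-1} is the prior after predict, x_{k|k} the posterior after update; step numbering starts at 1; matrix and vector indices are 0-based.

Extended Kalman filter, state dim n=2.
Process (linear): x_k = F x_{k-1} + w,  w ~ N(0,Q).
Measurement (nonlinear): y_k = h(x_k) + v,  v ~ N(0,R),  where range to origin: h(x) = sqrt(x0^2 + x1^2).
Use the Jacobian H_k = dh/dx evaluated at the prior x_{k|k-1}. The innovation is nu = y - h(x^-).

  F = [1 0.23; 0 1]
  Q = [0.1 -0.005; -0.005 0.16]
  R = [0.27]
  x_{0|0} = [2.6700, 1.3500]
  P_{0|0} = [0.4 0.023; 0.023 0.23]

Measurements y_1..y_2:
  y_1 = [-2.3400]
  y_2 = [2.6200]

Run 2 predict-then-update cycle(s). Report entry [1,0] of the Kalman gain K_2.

step 1: x^-=[2.9805, 1.3500]  P^-=[0.5227 0.0709; 0.0709 0.3900]  H_jac=[0.9109 0.4126]  S=[0.8234]  K=[0.6138; 0.2738]  nu=[-5.6120]  x^+=[-0.4641, -0.1868]  P^+=[0.2125 -0.0675; -0.0675 0.3282]
step 2: x^-=[-0.5071, -0.1868]  P^-=[0.2988 0.0030; 0.0030 0.4882]  H_jac=[-0.9384 -0.3457]  S=[0.5934]  K=[-0.4743; -0.2891]  nu=[2.0796]  x^+=[-1.4934, -0.7881]  P^+=[0.1653 -0.0784; -0.0784 0.4386]

K[1,0] = -0.2891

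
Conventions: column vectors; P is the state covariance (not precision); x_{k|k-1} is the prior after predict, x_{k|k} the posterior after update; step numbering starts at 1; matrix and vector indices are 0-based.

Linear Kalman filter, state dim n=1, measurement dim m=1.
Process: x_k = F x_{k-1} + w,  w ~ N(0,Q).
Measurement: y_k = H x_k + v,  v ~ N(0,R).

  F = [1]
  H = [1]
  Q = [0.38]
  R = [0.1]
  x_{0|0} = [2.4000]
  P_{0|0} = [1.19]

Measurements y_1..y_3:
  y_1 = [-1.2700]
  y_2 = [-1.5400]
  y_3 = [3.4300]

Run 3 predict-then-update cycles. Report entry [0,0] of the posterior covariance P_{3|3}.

step 1: x^-=[2.4000]  P^-=[1.5700]  S=[1.6700]  K=[0.9401]  nu=[-3.6700]  x^+=[-1.0502]  P^+=[0.0940]
step 2: x^-=[-1.0502]  P^-=[0.4740]  S=[0.5740]  K=[0.8258]  nu=[-0.4898]  x^+=[-1.4547]  P^+=[0.0826]
step 3: x^-=[-1.4547]  P^-=[0.4626]  S=[0.5626]  K=[0.8222]  nu=[4.8847]  x^+=[2.5617]  P^+=[0.0822]

P_post[0,0] = 0.0822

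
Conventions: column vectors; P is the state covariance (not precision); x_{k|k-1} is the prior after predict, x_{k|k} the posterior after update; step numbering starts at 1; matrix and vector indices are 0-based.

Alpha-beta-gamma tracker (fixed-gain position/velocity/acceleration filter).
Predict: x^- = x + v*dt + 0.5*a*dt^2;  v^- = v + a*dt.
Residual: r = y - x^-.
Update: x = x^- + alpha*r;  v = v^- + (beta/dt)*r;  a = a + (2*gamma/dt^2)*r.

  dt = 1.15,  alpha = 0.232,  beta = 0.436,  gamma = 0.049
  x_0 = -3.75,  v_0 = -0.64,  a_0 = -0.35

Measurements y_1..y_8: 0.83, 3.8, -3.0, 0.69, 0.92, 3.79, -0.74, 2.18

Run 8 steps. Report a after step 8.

step 1: x_pred=-4.7174  r=5.5474  x^+=-3.4304  v^+=1.0607  a^+=0.0611
step 2: x_pred=-2.1702  r=5.9702  x^+=-0.7851  v^+=3.3944  a^+=0.5035
step 3: x_pred=3.4514  r=-6.4514  x^+=1.9547  v^+=1.5275  a^+=0.0254
step 4: x_pred=3.7281  r=-3.0381  x^+=3.0233  v^+=0.4049  a^+=-0.1997
step 5: x_pred=3.3569  r=-2.4369  x^+=2.7915  v^+=-0.7486  a^+=-0.3803
step 6: x_pred=1.6791  r=2.1109  x^+=2.1688  v^+=-0.3857  a^+=-0.2239
step 7: x_pred=1.5773  r=-2.3173  x^+=1.0397  v^+=-1.5217  a^+=-0.3956
step 8: x_pred=-0.9718  r=3.1518  x^+=-0.2406  v^+=-0.7816  a^+=-0.1620

a_post = -0.1620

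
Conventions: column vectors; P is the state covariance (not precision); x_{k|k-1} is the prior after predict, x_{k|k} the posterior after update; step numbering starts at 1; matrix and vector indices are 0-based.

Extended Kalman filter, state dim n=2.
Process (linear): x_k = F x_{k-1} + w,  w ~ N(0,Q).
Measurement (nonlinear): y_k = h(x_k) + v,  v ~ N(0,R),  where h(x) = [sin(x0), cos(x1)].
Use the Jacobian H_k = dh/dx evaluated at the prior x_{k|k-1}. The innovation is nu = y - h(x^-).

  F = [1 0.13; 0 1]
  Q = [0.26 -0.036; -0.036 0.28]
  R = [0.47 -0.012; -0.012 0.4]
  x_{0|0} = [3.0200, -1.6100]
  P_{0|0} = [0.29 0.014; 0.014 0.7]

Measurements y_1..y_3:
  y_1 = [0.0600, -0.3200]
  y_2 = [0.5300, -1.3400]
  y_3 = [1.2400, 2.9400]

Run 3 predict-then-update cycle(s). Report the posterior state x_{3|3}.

x_post = [2.0355, -0.4385]

step 1: x^-=[2.8107, -1.6100]  P^-=[0.5655 0.0690; 0.0690 0.9800]  H_jac=[-0.9458 0.0000; 0.0000 0.9992]  S=[0.9758 -0.0772; -0.0772 1.3785]  K=[-0.5465 0.0194; -0.0107 0.7098]  nu=[-0.2649, -0.2808]  x^+=[2.9500, -1.8065]  P^+=[0.2718 0.0143; 0.0143 0.2843]
step 2: x^-=[2.7152, -1.8065]  P^-=[0.5404 0.0153; 0.0153 0.5643]  H_jac=[-0.9105 0.0000; 0.0000 0.9724]  S=[0.9179 -0.0255; -0.0255 0.9335]  K=[-0.5359 0.0013; 0.0012 0.5878]  nu=[0.1164, -1.1065]  x^+=[2.6514, -2.4567]  P^+=[0.2767 0.0071; 0.0071 0.2418]
step 3: x^-=[2.3320, -2.4567]  P^-=[0.5426 0.0026; 0.0026 0.5218]  H_jac=[-0.6898 0.0000; 0.0000 0.6326]  S=[0.7282 -0.0131; -0.0131 0.6088]  K=[-0.5142 -0.0084; 0.0073 0.5423]  nu=[0.5160, 3.7145]  x^+=[2.0355, -0.4385]  P^+=[0.3502 0.0044; 0.0044 0.3428]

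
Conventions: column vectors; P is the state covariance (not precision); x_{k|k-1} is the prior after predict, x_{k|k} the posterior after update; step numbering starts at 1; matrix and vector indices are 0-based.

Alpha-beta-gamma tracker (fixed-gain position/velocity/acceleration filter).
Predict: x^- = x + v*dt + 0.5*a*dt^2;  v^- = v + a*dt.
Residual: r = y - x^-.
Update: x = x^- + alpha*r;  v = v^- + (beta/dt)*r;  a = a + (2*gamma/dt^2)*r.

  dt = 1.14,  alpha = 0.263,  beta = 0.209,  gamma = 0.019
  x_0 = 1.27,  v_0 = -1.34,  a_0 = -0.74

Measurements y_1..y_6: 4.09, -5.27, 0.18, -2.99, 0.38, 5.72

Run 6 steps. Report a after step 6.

a_post = 0.2602

step 1: x_pred=-0.7385  r=4.8285  x^+=0.5314  v^+=-1.2984  a^+=-0.5988
step 2: x_pred=-1.3378  r=-3.9322  x^+=-2.3720  v^+=-2.7019  a^+=-0.7138
step 3: x_pred=-5.9160  r=6.0960  x^+=-4.3128  v^+=-2.3981  a^+=-0.5355
step 4: x_pred=-7.3945  r=4.4045  x^+=-6.2361  v^+=-2.2011  a^+=-0.4068
step 5: x_pred=-9.0097  r=9.3897  x^+=-6.5402  v^+=-0.9433  a^+=-0.1322
step 6: x_pred=-7.7015  r=13.4215  x^+=-4.1717  v^+=1.3666  a^+=0.2602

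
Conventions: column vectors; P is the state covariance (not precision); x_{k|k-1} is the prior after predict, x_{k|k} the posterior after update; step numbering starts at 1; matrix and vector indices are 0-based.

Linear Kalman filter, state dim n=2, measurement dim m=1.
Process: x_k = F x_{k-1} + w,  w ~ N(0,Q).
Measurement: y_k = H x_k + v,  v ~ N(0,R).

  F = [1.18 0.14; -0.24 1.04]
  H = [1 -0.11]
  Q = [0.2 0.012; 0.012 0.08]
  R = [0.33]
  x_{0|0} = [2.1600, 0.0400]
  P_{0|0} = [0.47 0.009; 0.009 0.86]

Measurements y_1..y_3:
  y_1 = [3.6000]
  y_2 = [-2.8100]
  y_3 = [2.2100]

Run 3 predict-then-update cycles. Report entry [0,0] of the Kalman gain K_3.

step 1: x^-=[2.5544, -0.4768]  P^-=[0.8743 0.0149; 0.0149 1.0328]  S=[1.2135]  K=[0.7191; -0.0814]  nu=[0.9932]  x^+=[3.2686, -0.5576]  P^+=[0.2467 0.0859; 0.0859 1.0247]
step 2: x^-=[3.7789, -1.3644]  P^-=[0.5920 0.1938; 0.1938 1.1597]  S=[0.8934]  K=[0.6388; 0.0741]  nu=[-6.7389]  x^+=[-0.5259, -1.8640]  P^+=[0.2275 0.1515; 0.1515 1.1548]
step 3: x^-=[-0.8815, -1.8124]  P^-=[0.5894 0.2965; 0.2965 1.2665]  S=[0.8695]  K=[0.6404; 0.1808]  nu=[2.8922]  x^+=[0.9705, -1.2894]  P^+=[0.2329 0.1959; 0.1959 1.2380]

K[0,0] = 0.6404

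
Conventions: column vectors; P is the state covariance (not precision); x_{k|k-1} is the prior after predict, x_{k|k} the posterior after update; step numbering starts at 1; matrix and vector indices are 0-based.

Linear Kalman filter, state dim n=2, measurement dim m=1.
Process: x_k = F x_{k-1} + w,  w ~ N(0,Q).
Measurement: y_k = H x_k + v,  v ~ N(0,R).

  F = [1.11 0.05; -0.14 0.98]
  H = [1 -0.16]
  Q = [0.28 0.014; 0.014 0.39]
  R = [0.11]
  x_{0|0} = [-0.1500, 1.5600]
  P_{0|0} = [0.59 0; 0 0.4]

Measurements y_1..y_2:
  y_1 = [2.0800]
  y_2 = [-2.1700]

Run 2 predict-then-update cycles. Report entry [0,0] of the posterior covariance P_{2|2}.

step 1: x^-=[-0.0885, 1.5498]  P^-=[1.0079 -0.0581; -0.0581 0.7857]  S=[1.1566]  K=[0.8795; -0.1589]  nu=[2.4165]  x^+=[2.0367, 1.1658]  P^+=[0.1133 0.1036; 0.1036 0.7565]
step 2: x^-=[2.3190, 0.8573]  P^-=[0.4330 0.1454; 0.1454 1.0904]  S=[0.5244]  K=[0.7814; -0.0554]  nu=[-4.3519]  x^+=[-1.0813, 1.0986]  P^+=[0.1128 0.1681; 0.1681 1.0888]

P_post[0,0] = 0.1128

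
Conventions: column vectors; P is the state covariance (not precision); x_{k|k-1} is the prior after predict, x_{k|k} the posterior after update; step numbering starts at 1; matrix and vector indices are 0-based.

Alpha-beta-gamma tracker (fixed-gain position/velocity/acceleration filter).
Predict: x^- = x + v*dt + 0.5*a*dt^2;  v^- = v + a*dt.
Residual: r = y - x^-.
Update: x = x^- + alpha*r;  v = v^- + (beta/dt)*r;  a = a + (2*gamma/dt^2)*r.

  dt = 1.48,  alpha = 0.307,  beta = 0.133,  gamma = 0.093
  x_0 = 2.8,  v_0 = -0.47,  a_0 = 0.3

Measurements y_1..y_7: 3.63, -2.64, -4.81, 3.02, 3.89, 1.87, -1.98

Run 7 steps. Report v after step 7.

step 1: x_pred=2.4330  r=1.1970  x^+=2.8005  v^+=0.0816  a^+=0.4016
step 2: x_pred=3.3611  r=-6.0011  x^+=1.5187  v^+=0.1367  a^+=-0.1079
step 3: x_pred=1.6029  r=-6.4129  x^+=-0.3659  v^+=-0.5993  a^+=-0.6525
step 4: x_pred=-1.9675  r=4.9875  x^+=-0.4363  v^+=-1.1168  a^+=-0.2290
step 5: x_pred=-2.3400  r=6.2300  x^+=-0.4274  v^+=-0.8958  a^+=0.3000
step 6: x_pred=-1.4246  r=3.2946  x^+=-0.4132  v^+=-0.1557  a^+=0.5798
step 7: x_pred=-0.0086  r=-1.9714  x^+=-0.6138  v^+=0.5253  a^+=0.4124

v_post = 0.5253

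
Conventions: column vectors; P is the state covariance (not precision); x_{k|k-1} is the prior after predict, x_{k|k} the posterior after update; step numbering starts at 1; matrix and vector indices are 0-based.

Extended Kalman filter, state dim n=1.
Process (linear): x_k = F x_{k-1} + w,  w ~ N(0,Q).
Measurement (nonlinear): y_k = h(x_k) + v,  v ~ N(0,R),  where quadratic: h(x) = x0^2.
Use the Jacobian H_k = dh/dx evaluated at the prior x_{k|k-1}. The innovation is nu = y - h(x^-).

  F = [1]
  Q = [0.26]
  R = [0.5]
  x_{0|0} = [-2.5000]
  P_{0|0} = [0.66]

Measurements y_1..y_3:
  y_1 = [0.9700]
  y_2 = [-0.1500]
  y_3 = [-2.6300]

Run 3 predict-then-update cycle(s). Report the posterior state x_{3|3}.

x_post = [0.4381]

step 1: x^-=[-2.5000]  P^-=[0.9200]  H_jac=[-5.0000]  S=[23.5000]  K=[-0.1957]  nu=[-5.2800]  x^+=[-1.4665]  P^+=[0.0196]
step 2: x^-=[-1.4665]  P^-=[0.2796]  H_jac=[-2.9329]  S=[2.9049]  K=[-0.2823]  nu=[-2.3005]  x^+=[-0.8171]  P^+=[0.0481]
step 3: x^-=[-0.8171]  P^-=[0.3081]  H_jac=[-1.6342]  S=[1.3229]  K=[-0.3806]  nu=[-3.2977]  x^+=[0.4381]  P^+=[0.1165]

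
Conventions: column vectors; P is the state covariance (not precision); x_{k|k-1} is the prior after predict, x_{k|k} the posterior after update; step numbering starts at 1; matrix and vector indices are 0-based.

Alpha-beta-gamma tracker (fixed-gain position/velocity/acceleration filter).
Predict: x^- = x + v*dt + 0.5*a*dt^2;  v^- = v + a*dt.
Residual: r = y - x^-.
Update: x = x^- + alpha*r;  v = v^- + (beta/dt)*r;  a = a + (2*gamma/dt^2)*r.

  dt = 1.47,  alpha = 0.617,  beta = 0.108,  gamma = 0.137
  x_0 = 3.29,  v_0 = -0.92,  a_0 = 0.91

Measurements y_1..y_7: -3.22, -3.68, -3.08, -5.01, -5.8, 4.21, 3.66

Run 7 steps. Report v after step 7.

step 1: x_pred=2.9208  r=-6.1408  x^+=-0.8681  v^+=-0.0335  a^+=0.1314
step 2: x_pred=-0.7753  r=-2.9047  x^+=-2.5675  v^+=-0.0538  a^+=-0.2370
step 3: x_pred=-2.9026  r=-0.1774  x^+=-3.0121  v^+=-0.4151  a^+=-0.2595
step 4: x_pred=-3.9026  r=-1.1074  x^+=-4.5859  v^+=-0.8779  a^+=-0.3999
step 5: x_pred=-6.3084  r=0.5084  x^+=-5.9947  v^+=-1.4283  a^+=-0.3354
step 6: x_pred=-8.4568  r=12.6668  x^+=-0.6414  v^+=-0.9908  a^+=1.2707
step 7: x_pred=-0.7248  r=4.3848  x^+=1.9806  v^+=1.1994  a^+=1.8267

v_post = 1.1994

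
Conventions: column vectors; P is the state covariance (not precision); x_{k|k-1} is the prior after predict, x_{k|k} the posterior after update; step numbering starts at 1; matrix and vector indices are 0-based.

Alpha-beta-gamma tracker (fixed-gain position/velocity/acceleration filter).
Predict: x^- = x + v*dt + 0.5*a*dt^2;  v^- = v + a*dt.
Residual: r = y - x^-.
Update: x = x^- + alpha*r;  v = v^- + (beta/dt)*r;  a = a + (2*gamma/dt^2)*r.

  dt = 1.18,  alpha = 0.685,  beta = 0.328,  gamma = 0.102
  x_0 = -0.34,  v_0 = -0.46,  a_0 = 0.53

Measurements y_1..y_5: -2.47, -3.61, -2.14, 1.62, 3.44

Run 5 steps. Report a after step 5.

step 1: x_pred=-0.5138  r=-1.9562  x^+=-1.8538  v^+=-0.3784  a^+=0.2434
step 2: x_pred=-2.1308  r=-1.4792  x^+=-3.1441  v^+=-0.5023  a^+=0.0267
step 3: x_pred=-3.7182  r=1.5782  x^+=-2.6371  v^+=-0.0321  a^+=0.2579
step 4: x_pred=-2.4955  r=4.1155  x^+=0.3236  v^+=1.4162  a^+=0.8609
step 5: x_pred=2.5940  r=0.8460  x^+=3.1735  v^+=2.6671  a^+=0.9848

a_post = 0.9848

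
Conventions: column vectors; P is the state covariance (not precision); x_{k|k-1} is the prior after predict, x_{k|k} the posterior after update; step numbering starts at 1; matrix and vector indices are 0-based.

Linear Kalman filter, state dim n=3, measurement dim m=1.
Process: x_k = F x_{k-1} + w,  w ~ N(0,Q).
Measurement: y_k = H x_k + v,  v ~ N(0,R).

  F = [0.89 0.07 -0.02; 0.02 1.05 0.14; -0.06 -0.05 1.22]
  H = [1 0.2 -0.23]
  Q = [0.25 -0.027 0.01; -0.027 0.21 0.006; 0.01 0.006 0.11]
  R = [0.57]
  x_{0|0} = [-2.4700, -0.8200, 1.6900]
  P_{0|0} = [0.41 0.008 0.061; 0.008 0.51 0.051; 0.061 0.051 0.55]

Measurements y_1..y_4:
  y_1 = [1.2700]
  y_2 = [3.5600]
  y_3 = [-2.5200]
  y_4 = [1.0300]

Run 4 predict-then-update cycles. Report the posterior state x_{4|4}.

x_post = [0.5357, 1.0833, 2.5847]

step 1: x^-=[-2.2895, -0.6738, 2.2510]  P^-=[0.5762 0.0307 0.0432; 0.0307 0.7989 0.1381; 0.0432 0.1381 0.9163]  S=[1.2063]  K=[0.4745; 0.1316; -0.1160]  nu=[4.2120]  x^+=[-0.2910, -0.1195, 1.7625]  P^+=[0.3046 -0.0446 0.1096; -0.0446 0.7780 0.1565; 0.1096 0.1565 0.9000]
step 2: x^-=[-0.3026, 0.1155, 2.1737]  P^-=[0.4855 0.0032 0.1039; 0.0032 1.1303 0.3225; 0.1039 0.3225 1.4173]  S=[1.0995]  K=[0.4204; 0.1410; -0.1433]  nu=[4.3394]  x^+=[1.5219, 0.7275, 1.5518]  P^+=[0.2912 -0.0620 0.1701; -0.0620 1.1084 0.3448; 0.1701 0.3448 1.3947]
step 3: x^-=[1.3743, 1.0116, 1.7655]  P^-=[0.4719 0.0150 0.1743; 0.0150 1.5592 0.6316; 0.1743 0.6316 2.1223]  S=[1.0842]  K=[0.4010; 0.1675; -0.1730]  nu=[-3.6906]  x^+=[-0.1056, 0.3936, 2.4039]  P^+=[0.2975 -0.0578 0.2495; -0.0578 1.5288 0.6630; 0.2495 0.6630 2.0899]
step 4: x^-=[-0.1145, 0.7477, 2.9194]  P^-=[0.4761 0.0543 0.2691; 0.0543 2.1304 1.1347; 0.2691 1.1347 3.1077]  S=[1.0892]  K=[0.3902; 0.2014; -0.2009]  nu=[1.6665]  x^+=[0.5357, 1.0833, 2.5847]  P^+=[0.3102 -0.0313 0.3544; -0.0313 2.0862 1.1787; 0.3544 1.1787 3.0638]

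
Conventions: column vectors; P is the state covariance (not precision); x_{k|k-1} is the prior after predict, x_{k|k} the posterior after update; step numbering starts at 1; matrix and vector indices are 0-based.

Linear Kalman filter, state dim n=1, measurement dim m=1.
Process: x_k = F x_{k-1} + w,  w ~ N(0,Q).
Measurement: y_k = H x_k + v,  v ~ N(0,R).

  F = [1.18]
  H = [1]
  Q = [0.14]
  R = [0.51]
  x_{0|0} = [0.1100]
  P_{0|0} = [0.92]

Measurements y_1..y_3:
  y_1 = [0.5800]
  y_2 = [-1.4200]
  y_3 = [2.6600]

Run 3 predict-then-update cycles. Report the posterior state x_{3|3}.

x_post = [1.0457]

step 1: x^-=[0.1298]  P^-=[1.4210]  S=[1.9310]  K=[0.7359]  nu=[0.4502]  x^+=[0.4611]  P^+=[0.3753]
step 2: x^-=[0.5441]  P^-=[0.6626]  S=[1.1726]  K=[0.5651]  nu=[-1.9641]  x^+=[-0.5657]  P^+=[0.2882]
step 3: x^-=[-0.6676]  P^-=[0.5413]  S=[1.0513]  K=[0.5149]  nu=[3.3276]  x^+=[1.0457]  P^+=[0.2626]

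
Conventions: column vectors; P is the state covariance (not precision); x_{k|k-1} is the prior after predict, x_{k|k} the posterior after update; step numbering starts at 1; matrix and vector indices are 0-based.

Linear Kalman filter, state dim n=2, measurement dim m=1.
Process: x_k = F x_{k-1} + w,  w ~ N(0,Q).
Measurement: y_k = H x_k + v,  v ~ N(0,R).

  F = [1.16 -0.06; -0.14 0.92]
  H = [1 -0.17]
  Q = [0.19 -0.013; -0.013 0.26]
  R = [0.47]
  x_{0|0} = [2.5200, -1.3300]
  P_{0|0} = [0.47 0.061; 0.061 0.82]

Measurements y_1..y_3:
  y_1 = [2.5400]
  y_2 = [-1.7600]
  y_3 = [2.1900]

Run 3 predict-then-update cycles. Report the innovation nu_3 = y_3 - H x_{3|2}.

innov = [1.6916]

step 1: x^-=[3.0030, -1.5764]  P^-=[0.8169 -0.0690; -0.0690 0.9475]  S=[1.3377]  K=[0.6194; -0.1720]  nu=[-0.7310]  x^+=[2.5502, -1.4507]  P^+=[0.3036 0.0735; 0.0735 0.9080]
step 2: x^-=[3.0453, -1.6917]  P^-=[0.5916 -0.0333; -0.0333 1.0155]  S=[1.1023]  K=[0.5418; -0.1869]  nu=[-5.0929]  x^+=[0.2857, -0.7399]  P^+=[0.2680 0.0783; 0.0783 0.9770]
step 3: x^-=[0.3759, -0.7208]  P^-=[0.5432 -0.0263; -0.0263 1.0721]  S=[1.0531]  K=[0.5200; -0.1980]  nu=[1.6916]  x^+=[1.2556, -1.0557]  P^+=[0.2584 0.0822; 0.0822 1.0308]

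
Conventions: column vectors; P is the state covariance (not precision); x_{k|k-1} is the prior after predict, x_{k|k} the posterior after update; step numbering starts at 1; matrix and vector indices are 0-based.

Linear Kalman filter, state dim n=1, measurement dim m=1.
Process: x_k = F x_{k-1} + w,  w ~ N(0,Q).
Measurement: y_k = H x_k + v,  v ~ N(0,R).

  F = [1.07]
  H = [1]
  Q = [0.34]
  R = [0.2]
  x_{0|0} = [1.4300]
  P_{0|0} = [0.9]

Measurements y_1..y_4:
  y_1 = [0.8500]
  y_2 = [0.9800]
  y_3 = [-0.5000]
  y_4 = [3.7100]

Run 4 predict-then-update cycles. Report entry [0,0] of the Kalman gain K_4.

step 1: x^-=[1.5301]  P^-=[1.3704]  S=[1.5704]  K=[0.8726]  nu=[-0.6801]  x^+=[0.9366]  P^+=[0.1745]
step 2: x^-=[1.0022]  P^-=[0.5398]  S=[0.7398]  K=[0.7297]  nu=[-0.0222]  x^+=[0.9860]  P^+=[0.1459]
step 3: x^-=[1.0550]  P^-=[0.5071]  S=[0.7071]  K=[0.7171]  nu=[-1.5550]  x^+=[-0.0602]  P^+=[0.1434]
step 4: x^-=[-0.0644]  P^-=[0.5042]  S=[0.7042]  K=[0.7160]  nu=[3.7744]  x^+=[2.6381]  P^+=[0.1432]

K[0,0] = 0.7160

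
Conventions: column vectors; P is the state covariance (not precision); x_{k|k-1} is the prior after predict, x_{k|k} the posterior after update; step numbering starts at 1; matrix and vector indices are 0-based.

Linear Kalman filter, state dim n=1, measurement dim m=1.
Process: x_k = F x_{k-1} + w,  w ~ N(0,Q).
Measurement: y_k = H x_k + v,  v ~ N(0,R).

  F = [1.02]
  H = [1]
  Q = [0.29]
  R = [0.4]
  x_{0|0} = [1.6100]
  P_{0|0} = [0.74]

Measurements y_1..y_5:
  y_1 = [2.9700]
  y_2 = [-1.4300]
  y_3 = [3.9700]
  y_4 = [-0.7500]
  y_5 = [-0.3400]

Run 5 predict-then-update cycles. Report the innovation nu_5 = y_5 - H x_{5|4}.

step 1: x^-=[1.6422]  P^-=[1.0599]  S=[1.4599]  K=[0.7260]  nu=[1.3278]  x^+=[2.6062]  P^+=[0.2904]
step 2: x^-=[2.6583]  P^-=[0.5921]  S=[0.9921]  K=[0.5968]  nu=[-4.0883]  x^+=[0.2183]  P^+=[0.2387]
step 3: x^-=[0.2227]  P^-=[0.5384]  S=[0.9384]  K=[0.5737]  nu=[3.7473]  x^+=[2.3726]  P^+=[0.2295]
step 4: x^-=[2.4201]  P^-=[0.5288]  S=[0.9288]  K=[0.5693]  nu=[-3.1701]  x^+=[0.6153]  P^+=[0.2277]
step 5: x^-=[0.6276]  P^-=[0.5269]  S=[0.9269]  K=[0.5685]  nu=[-0.9676]  x^+=[0.0775]  P^+=[0.2274]

innov = [-0.9676]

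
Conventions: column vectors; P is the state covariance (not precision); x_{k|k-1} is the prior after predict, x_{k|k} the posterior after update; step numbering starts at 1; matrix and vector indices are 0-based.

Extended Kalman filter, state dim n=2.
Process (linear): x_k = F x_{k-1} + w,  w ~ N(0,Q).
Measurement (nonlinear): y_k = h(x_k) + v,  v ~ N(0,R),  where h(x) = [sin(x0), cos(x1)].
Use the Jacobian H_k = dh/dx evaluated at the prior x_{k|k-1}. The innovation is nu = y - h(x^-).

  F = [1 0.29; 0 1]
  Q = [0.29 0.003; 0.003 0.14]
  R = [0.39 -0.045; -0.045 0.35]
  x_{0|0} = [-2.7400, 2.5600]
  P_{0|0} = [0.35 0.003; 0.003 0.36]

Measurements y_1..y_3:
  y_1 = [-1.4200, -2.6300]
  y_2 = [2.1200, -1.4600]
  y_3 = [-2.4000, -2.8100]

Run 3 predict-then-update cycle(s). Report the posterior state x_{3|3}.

x_post = [4.2774, 2.8916]

step 1: x^-=[-1.9976, 2.5600]  P^-=[0.6720 0.1104; 0.1104 0.5000]  H_jac=[-0.4140 0.0000; 0.0000 -0.5494]  S=[0.5052 -0.0199; -0.0199 0.5009]  K=[-0.5563 -0.1432; -0.1122 -0.5528]  nu=[-0.5097, -1.7944]  x^+=[-1.4571, 3.6092]  P^+=[0.5086 0.0456; 0.0456 0.3430]
step 2: x^-=[-0.4104, 3.6092]  P^-=[0.8539 0.1481; 0.1481 0.4830]  H_jac=[0.9169 0.0000; 0.0000 0.4508]  S=[1.1079 0.0162; 0.0162 0.4481]  K=[0.7049 0.1235; 0.1155 0.4817]  nu=[2.5190, -0.5674]  x^+=[1.2951, 3.6270]  P^+=[0.2937 0.0255; 0.0255 0.3625]
step 3: x^-=[2.3469, 3.6270]  P^-=[0.6290 0.1336; 0.1336 0.5025]  H_jac=[-0.7005 0.0000; 0.0000 0.4665]  S=[0.6987 -0.0887; -0.0887 0.4594]  K=[-0.6289 0.0143; -0.0709 0.4966]  nu=[-3.1136, -1.9255]  x^+=[4.2774, 2.8916]  P^+=[0.3510 0.0714; 0.0714 0.3794]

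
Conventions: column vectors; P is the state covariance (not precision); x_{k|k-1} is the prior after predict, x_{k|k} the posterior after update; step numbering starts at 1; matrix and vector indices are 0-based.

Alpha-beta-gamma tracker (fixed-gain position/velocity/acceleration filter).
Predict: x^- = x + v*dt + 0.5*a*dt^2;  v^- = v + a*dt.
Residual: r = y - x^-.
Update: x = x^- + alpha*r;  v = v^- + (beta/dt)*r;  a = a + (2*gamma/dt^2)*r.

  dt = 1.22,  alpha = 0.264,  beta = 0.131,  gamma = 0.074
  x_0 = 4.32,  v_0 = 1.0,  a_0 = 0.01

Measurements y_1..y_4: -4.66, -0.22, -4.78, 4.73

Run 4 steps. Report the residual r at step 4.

step 1: x_pred=5.5474  r=-10.2074  x^+=2.8527  v^+=-0.0838  a^+=-1.0050
step 2: x_pred=2.0025  r=-2.2225  x^+=1.4157  v^+=-1.5486  a^+=-1.2260
step 3: x_pred=-1.3859  r=-3.3941  x^+=-2.2819  v^+=-3.4087  a^+=-1.5635
step 4: x_pred=-7.6041  r=12.3341  x^+=-4.3479  v^+=-3.9917  a^+=-0.3370

resid = 12.3341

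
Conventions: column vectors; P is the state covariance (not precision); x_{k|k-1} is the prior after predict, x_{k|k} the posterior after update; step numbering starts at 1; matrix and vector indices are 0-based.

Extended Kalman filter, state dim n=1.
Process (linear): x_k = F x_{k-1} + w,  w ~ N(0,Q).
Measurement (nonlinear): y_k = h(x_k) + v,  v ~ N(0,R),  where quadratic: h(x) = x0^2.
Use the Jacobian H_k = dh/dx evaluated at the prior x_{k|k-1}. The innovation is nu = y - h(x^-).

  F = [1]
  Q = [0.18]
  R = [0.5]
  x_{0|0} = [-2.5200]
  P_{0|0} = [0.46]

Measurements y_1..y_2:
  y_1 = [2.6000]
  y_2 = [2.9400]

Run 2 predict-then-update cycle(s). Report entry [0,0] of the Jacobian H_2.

step 1: x^-=[-2.5200]  P^-=[0.6400]  H_jac=[-5.0400]  S=[16.7570]  K=[-0.1925]  nu=[-3.7504]  x^+=[-1.7981]  P^+=[0.0191]
step 2: x^-=[-1.7981]  P^-=[0.1991]  H_jac=[-3.5962]  S=[3.0748]  K=[-0.2329]  nu=[-0.2931]  x^+=[-1.7298]  P^+=[0.0324]

H_jac[0,0] = -3.5962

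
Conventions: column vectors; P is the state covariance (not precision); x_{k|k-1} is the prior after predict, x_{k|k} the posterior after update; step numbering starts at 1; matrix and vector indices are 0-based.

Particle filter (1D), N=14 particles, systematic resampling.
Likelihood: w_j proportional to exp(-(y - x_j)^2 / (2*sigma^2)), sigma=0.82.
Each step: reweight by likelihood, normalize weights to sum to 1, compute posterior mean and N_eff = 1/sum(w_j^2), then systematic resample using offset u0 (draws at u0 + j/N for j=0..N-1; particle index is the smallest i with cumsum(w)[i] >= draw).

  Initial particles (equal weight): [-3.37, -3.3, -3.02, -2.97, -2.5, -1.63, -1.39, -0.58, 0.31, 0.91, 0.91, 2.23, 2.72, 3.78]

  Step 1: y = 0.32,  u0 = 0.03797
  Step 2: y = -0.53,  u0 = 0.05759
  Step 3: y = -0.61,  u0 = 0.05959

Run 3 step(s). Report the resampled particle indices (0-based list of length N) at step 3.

resampled_idx = [0, 1, 1, 2, 3, 3, 4, 4, 5, 6, 7, 9, 10, 13]

step 1: w=[0.0000, 0.0000, 0.0001, 0.0001, 0.0008, 0.0177, 0.0340, 0.1636, 0.2987, 0.2306, 0.2306, 0.0198, 0.0041, 0.0000]  mean=0.3943  Neff=4.4610  idx=[6, 7, 7, 8, 8, 8, 8, 9, 9, 9, 10, 10, 10, 10]
step 2: w=[0.0896, 0.1550, 0.1550, 0.0919, 0.0919, 0.0919, 0.0919, 0.0332, 0.0332, 0.0332, 0.0332, 0.0332, 0.0332, 0.0332]  mean=0.0213  Neff=10.2426  idx=[0, 1, 1, 2, 2, 3, 3, 4, 5, 6, 7, 9, 11, 13]
step 3: w=[0.0794, 0.1247, 0.1247, 0.1247, 0.1247, 0.0665, 0.0665, 0.0665, 0.0665, 0.0665, 0.0224, 0.0224, 0.0224, 0.0224]  mean=-0.2150  Neff=10.8021  idx=[0, 1, 1, 2, 3, 3, 4, 4, 5, 6, 7, 9, 10, 13]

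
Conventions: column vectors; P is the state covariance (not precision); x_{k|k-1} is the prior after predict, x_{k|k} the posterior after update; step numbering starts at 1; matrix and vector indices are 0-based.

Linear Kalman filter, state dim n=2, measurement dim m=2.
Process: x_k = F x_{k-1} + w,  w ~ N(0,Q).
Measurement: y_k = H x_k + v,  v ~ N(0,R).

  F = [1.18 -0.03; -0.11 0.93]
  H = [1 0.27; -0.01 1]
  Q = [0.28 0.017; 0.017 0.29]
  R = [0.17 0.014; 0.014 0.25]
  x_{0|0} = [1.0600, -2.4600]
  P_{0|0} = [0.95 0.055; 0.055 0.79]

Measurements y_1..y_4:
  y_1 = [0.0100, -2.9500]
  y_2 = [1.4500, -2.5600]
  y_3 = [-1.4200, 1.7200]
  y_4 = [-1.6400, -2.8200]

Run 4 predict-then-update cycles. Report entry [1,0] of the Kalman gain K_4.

K[1,0] = 0.0384

step 1: x^-=[1.3246, -2.4044]  P^-=[1.5996 -0.0678; -0.0678 0.9735]  S=[1.8039 0.1932; 0.1932 1.2250]  K=[0.8991 -0.2102; 0.0233 0.7916]  nu=[-0.6654, -0.5324]  x^+=[0.8383, -2.8413]  P^+=[0.1603 -0.0384; -0.0384 0.1978]
step 2: x^-=[1.0744, -2.7346]  P^-=[0.5060 -0.0516; -0.0516 0.4709]  S=[0.6825 0.0847; 0.0847 0.7220]  K=[0.7415 -0.1654; 0.0302 0.6494]  nu=[1.1140, 0.1854]  x^+=[1.8698, -2.5806]  P^+=[0.1318 -0.0296; -0.0296 0.1625]
step 3: x^-=[2.2838, -2.6056]  P^-=[0.4657 -0.0373; -0.0373 0.4382]  S=[0.6475 0.0905; 0.0905 0.6890]  K=[0.7255 -0.1561; 0.0369 0.6317]  nu=[-3.0002, 4.3485]  x^+=[-0.5718, 0.0306]  P^+=[0.1286 -0.0276; -0.0276 0.1582]
step 4: x^-=[-0.6756, 0.0913]  P^-=[0.4612 -0.0345; -0.0345 0.4340]  S=[0.6442 0.0922; 0.0922 0.6847]  K=[0.7235 -0.1545; 0.0384 0.6292]  nu=[-0.9890, -2.9181]  x^+=[-0.9404, -1.7825]  P^+=[0.1282 -0.0272; -0.0272 0.1576]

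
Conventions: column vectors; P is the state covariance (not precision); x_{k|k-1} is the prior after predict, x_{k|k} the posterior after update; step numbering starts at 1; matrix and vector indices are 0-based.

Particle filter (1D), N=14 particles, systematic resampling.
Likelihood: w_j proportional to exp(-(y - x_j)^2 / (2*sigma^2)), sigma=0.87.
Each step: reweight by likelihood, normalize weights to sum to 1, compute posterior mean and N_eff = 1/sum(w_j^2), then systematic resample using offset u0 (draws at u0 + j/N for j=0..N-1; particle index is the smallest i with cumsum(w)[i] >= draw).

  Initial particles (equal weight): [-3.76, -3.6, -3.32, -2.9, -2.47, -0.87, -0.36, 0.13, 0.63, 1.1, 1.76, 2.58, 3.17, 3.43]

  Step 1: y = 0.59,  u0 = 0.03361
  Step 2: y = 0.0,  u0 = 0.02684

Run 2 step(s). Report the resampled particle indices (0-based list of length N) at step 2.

resampled_idx = [0, 1, 2, 2, 3, 4, 4, 5, 6, 7, 7, 8, 10, 11]

step 1: w=[0.0000, 0.0000, 0.0000, 0.0001, 0.0005, 0.0611, 0.1376, 0.2172, 0.2495, 0.2103, 0.1011, 0.0183, 0.0031, 0.0012]  mean=0.5515  Neff=5.3504  idx=[5, 6, 6, 7, 7, 7, 8, 8, 8, 9, 9, 9, 10, 10]
step 2: w=[0.0650, 0.0984, 0.0984, 0.1061, 0.1061, 0.1061, 0.0825, 0.0825, 0.0825, 0.0482, 0.0482, 0.0482, 0.0139, 0.0139]  mean=0.2777  Neff=11.7456  idx=[0, 1, 2, 2, 3, 4, 4, 5, 6, 7, 7, 8, 10, 11]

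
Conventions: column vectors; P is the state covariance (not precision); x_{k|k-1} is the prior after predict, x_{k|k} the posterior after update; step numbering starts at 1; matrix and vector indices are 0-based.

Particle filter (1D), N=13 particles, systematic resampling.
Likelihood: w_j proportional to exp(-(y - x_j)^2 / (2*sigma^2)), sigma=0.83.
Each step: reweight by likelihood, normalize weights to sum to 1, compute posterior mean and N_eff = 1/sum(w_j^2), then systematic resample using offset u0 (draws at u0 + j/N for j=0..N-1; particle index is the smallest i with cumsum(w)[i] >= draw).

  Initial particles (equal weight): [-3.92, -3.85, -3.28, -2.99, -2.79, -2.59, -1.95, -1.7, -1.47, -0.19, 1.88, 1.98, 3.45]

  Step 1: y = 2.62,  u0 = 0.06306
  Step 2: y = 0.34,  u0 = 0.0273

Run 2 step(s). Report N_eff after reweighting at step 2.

N_eff = 8.9257

step 1: w=[0.0000, 0.0000, 0.0000, 0.0000, 0.0000, 0.0000, 0.0000, 0.0000, 0.0000, 0.0016, 0.3319, 0.3669, 0.2996]  mean=2.3837  Neff=2.9892  idx=[10, 10, 10, 10, 11, 11, 11, 11, 11, 12, 12, 12, 12]
step 2: w=[0.1252, 0.1252, 0.1252, 0.1252, 0.0994, 0.0994, 0.0994, 0.0994, 0.0994, 0.0006, 0.0006, 0.0006, 0.0006]  mean=1.9336  Neff=8.9257  idx=[0, 0, 1, 2, 2, 3, 3, 4, 5, 6, 6, 7, 8]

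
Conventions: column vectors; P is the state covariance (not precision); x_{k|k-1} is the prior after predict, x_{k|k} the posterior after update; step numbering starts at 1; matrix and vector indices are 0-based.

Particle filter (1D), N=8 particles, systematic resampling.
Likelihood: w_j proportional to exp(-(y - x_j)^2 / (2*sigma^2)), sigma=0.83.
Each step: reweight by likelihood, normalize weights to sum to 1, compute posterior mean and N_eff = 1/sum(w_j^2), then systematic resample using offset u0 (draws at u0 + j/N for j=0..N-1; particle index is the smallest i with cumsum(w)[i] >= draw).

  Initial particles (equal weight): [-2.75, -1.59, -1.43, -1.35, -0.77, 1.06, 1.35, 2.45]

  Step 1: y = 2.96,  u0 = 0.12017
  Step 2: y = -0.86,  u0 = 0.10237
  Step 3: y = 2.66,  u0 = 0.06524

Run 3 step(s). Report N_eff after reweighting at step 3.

N_eff = 5.8629

step 1: w=[0.0000, 0.0000, 0.0000, 0.0000, 0.0000, 0.0691, 0.1447, 0.7862]  mean=2.1946  Neff=1.5534  idx=[6, 7, 7, 7, 7, 7, 7, 7]
step 2: w=[0.9214, 0.0112, 0.0112, 0.0112, 0.0112, 0.0112, 0.0112, 0.0112]  mean=1.4365  Neff=1.1767  idx=[0, 0, 0, 0, 0, 0, 0, 5]
step 3: w=[0.0965, 0.0965, 0.0965, 0.0965, 0.0965, 0.0965, 0.0965, 0.3247]  mean=1.7071  Neff=5.8629  idx=[0, 1, 3, 4, 5, 7, 7, 7]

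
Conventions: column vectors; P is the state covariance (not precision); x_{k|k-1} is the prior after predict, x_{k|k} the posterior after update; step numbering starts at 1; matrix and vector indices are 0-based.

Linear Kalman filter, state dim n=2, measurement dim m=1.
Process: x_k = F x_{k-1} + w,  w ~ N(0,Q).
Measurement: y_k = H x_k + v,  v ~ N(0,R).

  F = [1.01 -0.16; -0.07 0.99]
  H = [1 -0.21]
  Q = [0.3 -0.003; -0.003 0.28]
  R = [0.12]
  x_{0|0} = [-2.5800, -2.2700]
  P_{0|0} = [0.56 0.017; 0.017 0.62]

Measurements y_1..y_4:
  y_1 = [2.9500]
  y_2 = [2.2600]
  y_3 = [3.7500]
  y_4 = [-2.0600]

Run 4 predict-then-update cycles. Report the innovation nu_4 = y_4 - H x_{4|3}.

innov = [-6.2922]

step 1: x^-=[-2.2426, -2.0667]  P^-=[0.8816 -0.1236; -0.1236 0.8880]  S=[1.0927]  K=[0.8306; -0.2838]  nu=[4.7586]  x^+=[1.7098, -3.4171]  P^+=[0.1278 0.1340; 0.1340 0.8000]
step 2: x^-=[2.2737, -3.5027]  P^-=[0.4076 -0.0033; -0.0033 1.0462]  S=[0.5751]  K=[0.7099; -0.3878]  nu=[-0.7492]  x^+=[1.7418, -3.2121]  P^+=[0.1177 0.1550; 0.1550 0.9597]
step 3: x^-=[2.2731, -3.3019]  P^-=[0.3946 -0.0066; -0.0066 1.1997]  S=[0.5703]  K=[0.6944; -0.4534]  nu=[0.7835]  x^+=[2.8171, -3.6571]  P^+=[0.1196 0.1729; 0.1729 1.0825]
step 4: x^-=[3.4305, -3.8178]  P^-=[0.3939 -0.0081; -0.0081 1.3175]  S=[0.5754]  K=[0.6875; -0.4949]  nu=[-6.2922]  x^+=[-0.8954, -0.7035]  P^+=[0.1219 0.1877; 0.1877 1.1766]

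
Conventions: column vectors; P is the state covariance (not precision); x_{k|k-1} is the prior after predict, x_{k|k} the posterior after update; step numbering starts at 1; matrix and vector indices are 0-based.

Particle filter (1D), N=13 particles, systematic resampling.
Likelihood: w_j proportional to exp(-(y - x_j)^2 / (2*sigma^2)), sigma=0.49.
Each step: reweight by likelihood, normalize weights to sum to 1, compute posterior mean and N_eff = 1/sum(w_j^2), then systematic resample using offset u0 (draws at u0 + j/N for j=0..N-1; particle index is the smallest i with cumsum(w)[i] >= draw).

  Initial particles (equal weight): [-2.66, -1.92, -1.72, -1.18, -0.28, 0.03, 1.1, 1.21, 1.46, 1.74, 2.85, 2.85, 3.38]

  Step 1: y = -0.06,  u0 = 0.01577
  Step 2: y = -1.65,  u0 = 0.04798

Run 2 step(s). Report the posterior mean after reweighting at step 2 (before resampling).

post_mean = -1.0282

step 1: w=[0.0000, 0.0004, 0.0016, 0.0355, 0.4369, 0.4751, 0.0293, 0.0168, 0.0039, 0.0006, 0.0000, 0.0000, 0.0000]  mean=-0.0940  Neff=2.3865  idx=[3, 4, 4, 4, 4, 4, 5, 5, 5, 5, 5, 5, 5]
step 2: w=[0.8403, 0.0267, 0.0267, 0.0267, 0.0267, 0.0267, 0.0037, 0.0037, 0.0037, 0.0037, 0.0037, 0.0037, 0.0037]  mean=-1.0282  Neff=1.4088  idx=[0, 0, 0, 0, 0, 0, 0, 0, 0, 0, 0, 3, 5]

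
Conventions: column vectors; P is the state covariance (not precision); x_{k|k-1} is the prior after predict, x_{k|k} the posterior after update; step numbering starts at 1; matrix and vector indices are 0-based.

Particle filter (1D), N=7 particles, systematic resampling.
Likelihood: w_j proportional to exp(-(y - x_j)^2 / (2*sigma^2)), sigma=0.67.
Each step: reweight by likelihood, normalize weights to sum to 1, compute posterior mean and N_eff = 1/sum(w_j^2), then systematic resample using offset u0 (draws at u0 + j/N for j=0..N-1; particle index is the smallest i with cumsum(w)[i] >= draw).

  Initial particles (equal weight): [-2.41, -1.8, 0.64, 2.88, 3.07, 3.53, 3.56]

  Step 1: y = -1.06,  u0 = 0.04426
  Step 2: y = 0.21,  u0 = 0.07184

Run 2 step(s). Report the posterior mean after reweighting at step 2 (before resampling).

step 1: w=[0.1838, 0.7603, 0.0560, 0.0000, 0.0000, 0.0000, 0.0000]  mean=-1.7756  Neff=1.6262  idx=[0, 1, 1, 1, 1, 1, 1]
step 2: w=[0.0071, 0.1655, 0.1655, 0.1655, 0.1655, 0.1655, 0.1655]  mean=-1.8043  Neff=6.0845  idx=[1, 2, 3, 3, 4, 5, 6]

post_mean = -1.8043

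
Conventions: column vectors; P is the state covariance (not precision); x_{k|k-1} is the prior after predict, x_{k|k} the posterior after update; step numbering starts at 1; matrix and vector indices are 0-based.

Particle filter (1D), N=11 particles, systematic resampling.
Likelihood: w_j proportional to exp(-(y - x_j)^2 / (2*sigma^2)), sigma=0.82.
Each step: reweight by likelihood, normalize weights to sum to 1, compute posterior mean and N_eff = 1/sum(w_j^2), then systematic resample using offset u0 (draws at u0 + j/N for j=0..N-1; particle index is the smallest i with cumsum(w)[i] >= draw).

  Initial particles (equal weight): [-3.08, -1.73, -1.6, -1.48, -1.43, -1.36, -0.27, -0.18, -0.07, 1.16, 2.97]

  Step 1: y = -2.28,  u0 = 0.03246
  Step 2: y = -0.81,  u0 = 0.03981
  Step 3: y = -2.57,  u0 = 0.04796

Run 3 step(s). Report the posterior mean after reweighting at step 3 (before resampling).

step 1: w=[0.1561, 0.2006, 0.1781, 0.1561, 0.1468, 0.1339, 0.0125, 0.0095, 0.0066, 0.0000, 0.0000]  mean=-1.7410  Neff=6.2344  idx=[0, 0, 1, 1, 2, 2, 3, 3, 4, 5, 5]
step 2: w=[0.0035, 0.0035, 0.0867, 0.0867, 0.1023, 0.1023, 0.1165, 0.1165, 0.1222, 0.1299, 0.1299]  mean=-1.5219  Neff=8.9441  idx=[2, 3, 4, 5, 6, 6, 7, 8, 9, 9, 10]
step 3: w=[0.1231, 0.1231, 0.1033, 0.1033, 0.0860, 0.0860, 0.0860, 0.0791, 0.0700, 0.0700, 0.0700]  mean=-1.5372  Neff=10.5476  idx=[0, 1, 1, 2, 3, 4, 5, 6, 7, 9, 10]

post_mean = -1.5372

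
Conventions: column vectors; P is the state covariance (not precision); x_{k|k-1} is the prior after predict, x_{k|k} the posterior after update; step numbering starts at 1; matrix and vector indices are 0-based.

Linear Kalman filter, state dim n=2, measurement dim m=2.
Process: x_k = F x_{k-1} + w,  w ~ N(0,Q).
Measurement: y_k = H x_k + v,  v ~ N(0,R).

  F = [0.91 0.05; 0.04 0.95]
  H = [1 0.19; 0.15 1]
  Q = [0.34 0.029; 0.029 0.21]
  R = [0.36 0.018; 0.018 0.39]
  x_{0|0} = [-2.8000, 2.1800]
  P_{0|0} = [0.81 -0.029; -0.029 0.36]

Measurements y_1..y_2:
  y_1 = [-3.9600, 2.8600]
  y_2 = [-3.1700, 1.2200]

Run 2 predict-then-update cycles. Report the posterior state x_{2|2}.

x_post = [-3.5176, 2.0770]

step 1: x^-=[-2.4390, 1.9590]  P^-=[1.0090 0.0505; 0.0505 0.5340]  S=[1.4075 0.3227; 0.3227 0.9618]  K=[0.7319 -0.0357; -0.0229 0.5707]  nu=[-1.8932, 1.2668]  x^+=[-3.8699, 2.7254]  P^+=[0.2707 -0.0414; -0.0414 0.2284]
step 2: x^-=[-3.3854, 2.4344]  P^-=[0.5610 0.0139; 0.0139 0.4134]  S=[0.9412 0.1949; 0.1949 0.8202]  K=[0.6038 -0.0240; -0.0071 0.5083]  nu=[-0.2472, -0.7066]  x^+=[-3.5176, 2.0770]  P^+=[0.2230 -0.0320; -0.0320 0.2029]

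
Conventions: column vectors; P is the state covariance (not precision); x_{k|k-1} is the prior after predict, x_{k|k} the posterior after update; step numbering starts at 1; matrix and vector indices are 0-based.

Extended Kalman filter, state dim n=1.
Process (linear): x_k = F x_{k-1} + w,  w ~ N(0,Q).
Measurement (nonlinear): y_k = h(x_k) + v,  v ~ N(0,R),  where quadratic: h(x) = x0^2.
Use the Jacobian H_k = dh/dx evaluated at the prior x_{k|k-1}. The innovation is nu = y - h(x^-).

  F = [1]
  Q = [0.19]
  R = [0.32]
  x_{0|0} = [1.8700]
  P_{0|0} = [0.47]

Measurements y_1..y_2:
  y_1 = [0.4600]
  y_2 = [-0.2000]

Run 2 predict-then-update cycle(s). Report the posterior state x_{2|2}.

step 1: x^-=[1.8700]  P^-=[0.6600]  H_jac=[3.7400]  S=[9.5518]  K=[0.2584]  nu=[-3.0369]  x^+=[1.0852]  P^+=[0.0221]
step 2: x^-=[1.0852]  P^-=[0.2121]  H_jac=[2.1704]  S=[1.3192]  K=[0.3490]  nu=[-1.3777]  x^+=[0.6044]  P^+=[0.0515]

x_post = [0.6044]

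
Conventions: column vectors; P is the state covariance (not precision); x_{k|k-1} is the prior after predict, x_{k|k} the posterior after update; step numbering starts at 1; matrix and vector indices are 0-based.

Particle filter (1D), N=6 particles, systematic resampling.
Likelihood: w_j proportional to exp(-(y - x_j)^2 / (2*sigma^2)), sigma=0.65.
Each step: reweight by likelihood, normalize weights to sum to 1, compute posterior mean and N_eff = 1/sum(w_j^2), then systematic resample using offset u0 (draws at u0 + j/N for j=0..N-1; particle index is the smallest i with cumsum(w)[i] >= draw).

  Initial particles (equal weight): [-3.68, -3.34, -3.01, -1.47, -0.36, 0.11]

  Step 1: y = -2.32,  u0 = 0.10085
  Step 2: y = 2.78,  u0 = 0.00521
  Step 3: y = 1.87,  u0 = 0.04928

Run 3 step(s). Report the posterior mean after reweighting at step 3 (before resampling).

step 1: w=[0.0795, 0.2070, 0.4037, 0.3016, 0.0075, 0.0007]  mean=-2.6451  Neff=3.2983  idx=[1, 1, 2, 2, 3, 3]
step 2: w=[0.0000, 0.0000, 0.0000, 0.0000, 0.5000, 0.5000]  mean=-1.4700  Neff=2.0000  idx=[4, 4, 4, 5, 5, 5]
step 3: w=[0.1667, 0.1667, 0.1667, 0.1667, 0.1667, 0.1667]  mean=-1.4700  Neff=6.0000  idx=[0, 1, 2, 3, 4, 5]

post_mean = -1.4700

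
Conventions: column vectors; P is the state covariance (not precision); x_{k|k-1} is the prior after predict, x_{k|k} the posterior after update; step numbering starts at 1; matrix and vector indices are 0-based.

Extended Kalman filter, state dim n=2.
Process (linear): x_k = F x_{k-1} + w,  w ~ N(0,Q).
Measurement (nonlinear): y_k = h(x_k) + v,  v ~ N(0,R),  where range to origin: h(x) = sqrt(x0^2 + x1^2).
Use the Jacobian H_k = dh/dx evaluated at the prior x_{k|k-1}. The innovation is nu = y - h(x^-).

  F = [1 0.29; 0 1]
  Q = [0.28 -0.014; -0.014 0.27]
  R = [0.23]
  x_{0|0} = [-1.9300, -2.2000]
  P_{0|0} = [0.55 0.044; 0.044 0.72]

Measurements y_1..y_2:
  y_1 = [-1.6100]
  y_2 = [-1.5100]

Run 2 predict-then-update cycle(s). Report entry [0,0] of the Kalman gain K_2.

step 1: x^-=[-2.5680, -2.2000]  P^-=[0.9161 0.2388; 0.2388 0.9900]  H_jac=[-0.7594 -0.6506]  S=[1.4133]  K=[-0.6022; -0.5840]  nu=[-4.9915]  x^+=[0.4377, 0.7152]  P^+=[0.4036 -0.2582; -0.2582 0.5079]
step 2: x^-=[0.6451, 0.7152]  P^-=[0.5765 -0.1250; -0.1250 0.7779]  H_jac=[0.6698 0.7426]  S=[0.7933]  K=[0.3698; 0.6227]  nu=[-2.4732]  x^+=[-0.2695, -0.8248]  P^+=[0.4681 -0.3076; -0.3076 0.4703]

K[0,0] = 0.3698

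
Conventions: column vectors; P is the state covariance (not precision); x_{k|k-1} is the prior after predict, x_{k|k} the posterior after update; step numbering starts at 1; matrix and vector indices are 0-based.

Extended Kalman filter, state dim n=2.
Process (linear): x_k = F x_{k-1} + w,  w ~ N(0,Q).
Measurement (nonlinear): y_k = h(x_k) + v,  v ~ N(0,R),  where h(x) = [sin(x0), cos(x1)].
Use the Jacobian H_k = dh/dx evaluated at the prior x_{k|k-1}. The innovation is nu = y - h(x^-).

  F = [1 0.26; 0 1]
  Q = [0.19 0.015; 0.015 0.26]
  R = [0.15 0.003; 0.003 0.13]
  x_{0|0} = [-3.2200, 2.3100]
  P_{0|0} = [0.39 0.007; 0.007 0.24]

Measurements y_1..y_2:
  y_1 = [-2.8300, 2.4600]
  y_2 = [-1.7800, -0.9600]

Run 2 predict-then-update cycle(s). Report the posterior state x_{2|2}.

step 1: x^-=[-2.6194, 2.3100]  P^-=[0.5999 0.0844; 0.0844 0.5000]  H_jac=[-0.8667 0.0000; 0.0000 -0.7390]  S=[0.6006 0.0571; 0.0571 0.4031]  K=[-0.8625 -0.0326; -0.0352 -0.9118]  nu=[-2.3312, 3.1337]  x^+=[-0.7110, -0.4652]  P^+=[0.1494 0.0092; 0.0092 0.1605]
step 2: x^-=[-0.8319, -0.4652]  P^-=[0.3550 0.0660; 0.0660 0.4205]  H_jac=[0.6735 0.0000; 0.0000 0.4486]  S=[0.3110 0.0229; 0.0229 0.2146]  K=[0.7646 0.0562; 0.0787 0.8705]  nu=[-1.0408, -1.8537]  x^+=[-1.7319, -2.1608]  P^+=[0.1706 0.0214; 0.0214 0.2528]

x_post = [-1.7319, -2.1608]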